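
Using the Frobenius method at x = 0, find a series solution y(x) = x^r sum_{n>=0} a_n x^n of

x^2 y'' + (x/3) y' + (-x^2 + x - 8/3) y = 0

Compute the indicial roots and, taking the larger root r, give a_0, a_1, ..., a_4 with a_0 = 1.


Write in Frobenius form y'' + (p(x)/x) y' + (q(x)/x^2) y = 0:
  p(x) = 1/3,  q(x) = -x^2 + x - 8/3.
Indicial equation: r(r-1) + (1/3) r + (-8/3) = 0 -> roots r_1 = 2, r_2 = -4/3.
Take r = r_1 = 2. Let y(x) = x^r sum_{n>=0} a_n x^n with a_0 = 1.
Substitute y = x^r sum a_n x^n and match x^{r+n}. The recurrence is
  D(n) a_n + 1 a_{n-1} - 1 a_{n-2} = 0,  where D(n) = (r+n)(r+n-1) + (1/3)(r+n) + (-8/3).
  a_n = [-1 a_{n-1} + 1 a_{n-2}] / D(n).
Since the indicial polynomial factors as (r - r_1)(r - r_2), D(n) = (r_1 + n - r_1)(r_1 + n - r_2) = n(n + 10/3).
Evaluating step by step (a_0 = 1):
  n = 1: D(1) = 1(1 + 10/3) = 13/3; numerator = -1(1) = -1; a_1 = (-1)/(13/3) = -3/13
  n = 2: D(2) = 2(2 + 10/3) = 32/3; numerator = -1(-3/13) + 1(1) = 16/13; a_2 = (16/13)/(32/3) = 3/26
  n = 3: D(3) = 3(3 + 10/3) = 19; numerator = -1(3/26) + 1(-3/13) = -9/26; a_3 = (-9/26)/(19) = -9/494
  n = 4: D(4) = 4(4 + 10/3) = 88/3; numerator = -1(-9/494) + 1(3/26) = 33/247; a_4 = (33/247)/(88/3) = 9/1976

r = 2; a_0 = 1; a_1 = -3/13; a_2 = 3/26; a_3 = -9/494; a_4 = 9/1976


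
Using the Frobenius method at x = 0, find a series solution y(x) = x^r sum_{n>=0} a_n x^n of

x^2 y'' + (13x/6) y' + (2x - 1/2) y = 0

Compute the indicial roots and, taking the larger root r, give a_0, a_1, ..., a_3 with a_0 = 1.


Write in Frobenius form y'' + (p(x)/x) y' + (q(x)/x^2) y = 0:
  p(x) = 13/6,  q(x) = 2x - 1/2.
Indicial equation: r(r-1) + (13/6) r + (-1/2) = 0 -> roots r_1 = 1/3, r_2 = -3/2.
Take r = r_1 = 1/3. Let y(x) = x^r sum_{n>=0} a_n x^n with a_0 = 1.
Substitute y = x^r sum a_n x^n and match x^{r+n}. The recurrence is
  D(n) a_n + 2 a_{n-1} = 0,  where D(n) = (r+n)(r+n-1) + (13/6)(r+n) + (-1/2).
  a_n = -2 / D(n) * a_{n-1}.
Since the indicial polynomial factors as (r - r_1)(r - r_2), D(n) = (r_1 + n - r_1)(r_1 + n - r_2) = n(n + 11/6).
Evaluating step by step (a_0 = 1):
  n = 1: D(1) = 1(1 + 11/6) = 17/6; numerator = -2(1) = -2; a_1 = (-2)/(17/6) = -12/17
  n = 2: D(2) = 2(2 + 11/6) = 23/3; numerator = -2(-12/17) = 24/17; a_2 = (24/17)/(23/3) = 72/391
  n = 3: D(3) = 3(3 + 11/6) = 29/2; numerator = -2(72/391) = -144/391; a_3 = (-144/391)/(29/2) = -288/11339

r = 1/3; a_0 = 1; a_1 = -12/17; a_2 = 72/391; a_3 = -288/11339


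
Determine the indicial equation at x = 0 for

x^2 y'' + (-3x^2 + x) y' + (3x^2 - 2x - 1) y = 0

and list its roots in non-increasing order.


Divide by x^2 to reach normal form y'' + P_1(x) y' + P_2(x) y = 0 with P_1(x) = -3 + 1/x and P_2(x) = 3 - 2/x - 1/x^2.
x = 0 is a singular point because the y'-coefficient -3 + 1/x has a pole at x = 0 and the y-coefficient 3 - 2/x - 1/x^2 has a pole at x = 0.
It is a regular singular point because x P_1(x) = p(x) = 1 - 3x and x^2 P_2(x) = q(x) = 3x^2 - 2x - 1 are polynomials, hence analytic at x = 0.
p(0) = 1,  q(0) = -1.
Indicial equation: r(r-1) + p(0) r + q(0) = 0, i.e. r^2 + (p(0) - 1) r + q(0) = 0, i.e. r^2 - 1 = 0.
Discriminant: (0)^2 - 4(-1) = 4, so r = (0 ± 2)/2.
Solving: r_1 = 1, r_2 = -1.

indicial: r^2 - 1 = 0; roots r_1 = 1, r_2 = -1


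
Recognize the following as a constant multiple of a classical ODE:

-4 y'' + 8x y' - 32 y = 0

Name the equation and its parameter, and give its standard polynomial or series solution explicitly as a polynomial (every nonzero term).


All three coefficients share the factor -4; dividing through by -4 gives  y'' - 2x y' + 8 y = 0.
This matches the Hermite equation y'' - 2x y' + 2n y = 0 with 2n = 8, so n = 4; the polynomial solution is H_4(x).
With y = sum_k a_k x^k, matching x^k gives (k+2)(k+1) a_{k+2} = 2(k - n) a_k = 2(k - 4) a_k. The right side vanishes at k = 4, so the series with the parity of 4 terminates at degree 4.
Standard normalization: leading coefficient of H_n is 2^n, so a_4 = 2^4 = 16. Work downward with a_k = (k+1)(k+2) a_{k+2} / (2(k - n)):
  a_2 = (3)(4)(16) / (2(2 - 4)) = 192/(-4) = -48
  a_0 = (1)(2)(-48) / (2(0 - 4)) = -96/(-8) = 12
Hence H_4(x) = 16 x^4 - 48 x^2 + 12.

H_4(x); series = 16 x^4 - 48 x^2 + 12


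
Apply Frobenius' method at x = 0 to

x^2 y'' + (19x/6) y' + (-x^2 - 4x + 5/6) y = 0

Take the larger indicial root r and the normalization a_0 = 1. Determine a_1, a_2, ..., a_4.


Write in Frobenius form y'' + (p(x)/x) y' + (q(x)/x^2) y = 0:
  p(x) = 19/6,  q(x) = -x^2 - 4x + 5/6.
Indicial equation: r(r-1) + (19/6) r + (5/6) = 0 -> roots r_1 = -1/2, r_2 = -5/3.
Take r = r_1 = -1/2. Let y(x) = x^r sum_{n>=0} a_n x^n with a_0 = 1.
Substitute y = x^r sum a_n x^n and match x^{r+n}. The recurrence is
  D(n) a_n - 4 a_{n-1} - 1 a_{n-2} = 0,  where D(n) = (r+n)(r+n-1) + (19/6)(r+n) + (5/6).
  a_n = [4 a_{n-1} + 1 a_{n-2}] / D(n).
Since the indicial polynomial factors as (r - r_1)(r - r_2), D(n) = (r_1 + n - r_1)(r_1 + n - r_2) = n(n + 7/6).
Evaluating step by step (a_0 = 1):
  n = 1: D(1) = 1(1 + 7/6) = 13/6; numerator = 4(1) = 4; a_1 = (4)/(13/6) = 24/13
  n = 2: D(2) = 2(2 + 7/6) = 19/3; numerator = 4(24/13) + 1(1) = 109/13; a_2 = (109/13)/(19/3) = 327/247
  n = 3: D(3) = 3(3 + 7/6) = 25/2; numerator = 4(327/247) + 1(24/13) = 1764/247; a_3 = (1764/247)/(25/2) = 3528/6175
  n = 4: D(4) = 4(4 + 7/6) = 62/3; numerator = 4(3528/6175) + 1(327/247) = 1173/325; a_4 = (1173/325)/(62/3) = 3519/20150

r = -1/2; a_0 = 1; a_1 = 24/13; a_2 = 327/247; a_3 = 3528/6175; a_4 = 3519/20150


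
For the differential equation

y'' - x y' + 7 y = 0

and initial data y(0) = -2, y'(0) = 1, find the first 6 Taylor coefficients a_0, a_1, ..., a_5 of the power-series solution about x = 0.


Ansatz: y(x) = sum_{n>=0} a_n x^n, so y'(x) = sum_{n>=1} n a_n x^(n-1) and y''(x) = sum_{n>=2} n(n-1) a_n x^(n-2).
Substitute into P(x) y'' + Q(x) y' + R(x) y = 0 with P(x) = 1, Q(x) = -x, R(x) = 7, and match powers of x.
Initial conditions: a_0 = -2, a_1 = 1.
Setting the coefficient of each power of x to zero and solving order by order (substituting the coefficients already found):
  x^0: 2 a_2 + 7 a_0 = 0  ->  2 a_2 = -7 a_0 = 14  ->  a_2 = 7
  x^1: 6 a_3 + 6 a_1 = 0  ->  6 a_3 = -6 a_1 = -6  ->  a_3 = -1
  x^2: 12 a_4 + 5 a_2 = 0  ->  12 a_4 = -5 a_2 = -35  ->  a_4 = -35/12
  x^3: 20 a_5 + 4 a_3 = 0  ->  20 a_5 = -4 a_3 = 4  ->  a_5 = 1/5
Truncated series: y(x) = -2 + x + 7 x^2 - x^3 - (35/12) x^4 + (1/5) x^5 + O(x^6).

a_0 = -2; a_1 = 1; a_2 = 7; a_3 = -1; a_4 = -35/12; a_5 = 1/5


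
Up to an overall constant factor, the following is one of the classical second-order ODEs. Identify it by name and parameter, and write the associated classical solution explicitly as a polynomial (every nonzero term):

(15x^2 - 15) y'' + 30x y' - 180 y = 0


All three coefficients share the factor -15; dividing through by -15 gives  (1 - x^2) y'' - 2x y' + 12 y = 0.
This matches the Legendre equation (1 - x^2) y'' - 2x y' + n(n+1) y = 0 (note the -2x y' term) with n(n+1) = 12, so n = 3; the polynomial solution is P_3(x).
With y = sum_k a_k x^k, matching x^k gives (k+2)(k+1) a_{k+2} = [k(k+1) - n(n+1)] a_k = (k - 3)(k + 4) a_k. The right side vanishes at k = 3, so the series with the parity of 3 terminates at degree 3.
Standard normalization (P_n(1) = 1): leading coefficient (2n)!/(2^n (n!)^2) = 720/(8*36) = 5/2, so a_3 = 5/2. Work downward with a_k = (k+1)(k+2) a_{k+2} / ((k - 3)(k + 4)):
  a_1 = (2)(3)(5/2) / ((1 - 3)(1 + 4)) = 15/(-10) = -3/2
Hence P_3(x) = 5 x^3/2 - 3 x/2.

P_3(x); series = 5 x^3/2 - 3 x/2


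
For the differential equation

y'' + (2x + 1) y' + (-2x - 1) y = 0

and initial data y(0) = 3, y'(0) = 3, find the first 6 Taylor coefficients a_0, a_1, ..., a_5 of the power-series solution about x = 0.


Ansatz: y(x) = sum_{n>=0} a_n x^n, so y'(x) = sum_{n>=1} n a_n x^(n-1) and y''(x) = sum_{n>=2} n(n-1) a_n x^(n-2).
Substitute into P(x) y'' + Q(x) y' + R(x) y = 0 with P(x) = 1, Q(x) = 2x + 1, R(x) = -2x - 1, and match powers of x.
Initial conditions: a_0 = 3, a_1 = 3.
Setting the coefficient of each power of x to zero and solving order by order (substituting the coefficients already found):
  x^0: 2 a_2 + a_1 - a_0 = 0  ->  2 a_2 = -a_1 + a_0 = 0  ->  a_2 = 0
  x^1: 6 a_3 + 2 a_2 + a_1 - 2 a_0 = 0  ->  6 a_3 = -2 a_2 - a_1 + 2 a_0 = 3  ->  a_3 = 1/2
  x^2: 12 a_4 + 3 a_3 + 3 a_2 - 2 a_1 = 0  ->  12 a_4 = -3 a_3 - 3 a_2 + 2 a_1 = 9/2  ->  a_4 = 3/8
  x^3: 20 a_5 + 4 a_4 + 5 a_3 - 2 a_2 = 0  ->  20 a_5 = -4 a_4 - 5 a_3 + 2 a_2 = -4  ->  a_5 = -1/5
Truncated series: y(x) = 3 + 3 x + (1/2) x^3 + (3/8) x^4 - (1/5) x^5 + O(x^6).

a_0 = 3; a_1 = 3; a_2 = 0; a_3 = 1/2; a_4 = 3/8; a_5 = -1/5


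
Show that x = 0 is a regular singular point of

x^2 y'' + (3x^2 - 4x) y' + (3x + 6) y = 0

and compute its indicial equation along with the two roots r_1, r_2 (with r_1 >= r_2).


Divide by x^2 to reach normal form y'' + P_1(x) y' + P_2(x) y = 0 with P_1(x) = 3 - 4/x and P_2(x) = 3/x + 6/x^2.
x = 0 is a singular point because the y'-coefficient 3 - 4/x has a pole at x = 0 and the y-coefficient 3/x + 6/x^2 has a pole at x = 0.
It is a regular singular point because x P_1(x) = p(x) = 3x - 4 and x^2 P_2(x) = q(x) = 3x + 6 are polynomials, hence analytic at x = 0.
p(0) = -4,  q(0) = 6.
Indicial equation: r(r-1) + p(0) r + q(0) = 0, i.e. r^2 + (p(0) - 1) r + q(0) = 0, i.e. r^2 - 5 r + 6 = 0.
Discriminant: (-5)^2 - 4(6) = 1, so r = (5 ± 1)/2.
Solving: r_1 = 3, r_2 = 2.

indicial: r^2 - 5 r + 6 = 0; roots r_1 = 3, r_2 = 2


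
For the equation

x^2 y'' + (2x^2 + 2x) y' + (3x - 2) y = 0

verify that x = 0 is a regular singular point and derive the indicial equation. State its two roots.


Divide by x^2 to reach normal form y'' + P_1(x) y' + P_2(x) y = 0 with P_1(x) = 2 + 2/x and P_2(x) = 3/x - 2/x^2.
x = 0 is a singular point because the y'-coefficient 2 + 2/x has a pole at x = 0 and the y-coefficient 3/x - 2/x^2 has a pole at x = 0.
It is a regular singular point because x P_1(x) = p(x) = 2x + 2 and x^2 P_2(x) = q(x) = 3x - 2 are polynomials, hence analytic at x = 0.
p(0) = 2,  q(0) = -2.
Indicial equation: r(r-1) + p(0) r + q(0) = 0, i.e. r^2 + (p(0) - 1) r + q(0) = 0, i.e. r^2 + 1 r - 2 = 0.
Discriminant: (1)^2 - 4(-2) = 9, so r = (-1 ± 3)/2.
Solving: r_1 = 1, r_2 = -2.

indicial: r^2 + 1 r - 2 = 0; roots r_1 = 1, r_2 = -2


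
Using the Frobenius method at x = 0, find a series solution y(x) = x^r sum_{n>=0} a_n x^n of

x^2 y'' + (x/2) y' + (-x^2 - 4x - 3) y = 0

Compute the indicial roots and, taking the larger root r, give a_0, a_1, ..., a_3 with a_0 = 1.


Write in Frobenius form y'' + (p(x)/x) y' + (q(x)/x^2) y = 0:
  p(x) = 1/2,  q(x) = -x^2 - 4x - 3.
Indicial equation: r(r-1) + (1/2) r + (-3) = 0 -> roots r_1 = 2, r_2 = -3/2.
Take r = r_1 = 2. Let y(x) = x^r sum_{n>=0} a_n x^n with a_0 = 1.
Substitute y = x^r sum a_n x^n and match x^{r+n}. The recurrence is
  D(n) a_n - 4 a_{n-1} - 1 a_{n-2} = 0,  where D(n) = (r+n)(r+n-1) + (1/2)(r+n) + (-3).
  a_n = [4 a_{n-1} + 1 a_{n-2}] / D(n).
Since the indicial polynomial factors as (r - r_1)(r - r_2), D(n) = (r_1 + n - r_1)(r_1 + n - r_2) = n(n + 7/2).
Evaluating step by step (a_0 = 1):
  n = 1: D(1) = 1(1 + 7/2) = 9/2; numerator = 4(1) = 4; a_1 = (4)/(9/2) = 8/9
  n = 2: D(2) = 2(2 + 7/2) = 11; numerator = 4(8/9) + 1(1) = 41/9; a_2 = (41/9)/(11) = 41/99
  n = 3: D(3) = 3(3 + 7/2) = 39/2; numerator = 4(41/99) + 1(8/9) = 28/11; a_3 = (28/11)/(39/2) = 56/429

r = 2; a_0 = 1; a_1 = 8/9; a_2 = 41/99; a_3 = 56/429


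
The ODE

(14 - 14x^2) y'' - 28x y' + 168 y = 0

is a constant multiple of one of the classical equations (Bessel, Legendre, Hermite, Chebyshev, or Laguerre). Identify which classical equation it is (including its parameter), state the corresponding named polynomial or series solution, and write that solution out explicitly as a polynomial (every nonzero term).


All three coefficients share the factor 14; dividing through by 14 gives  (1 - x^2) y'' - 2x y' + 12 y = 0.
This matches the Legendre equation (1 - x^2) y'' - 2x y' + n(n+1) y = 0 (note the -2x y' term) with n(n+1) = 12, so n = 3; the polynomial solution is P_3(x).
With y = sum_k a_k x^k, matching x^k gives (k+2)(k+1) a_{k+2} = [k(k+1) - n(n+1)] a_k = (k - 3)(k + 4) a_k. The right side vanishes at k = 3, so the series with the parity of 3 terminates at degree 3.
Standard normalization (P_n(1) = 1): leading coefficient (2n)!/(2^n (n!)^2) = 720/(8*36) = 5/2, so a_3 = 5/2. Work downward with a_k = (k+1)(k+2) a_{k+2} / ((k - 3)(k + 4)):
  a_1 = (2)(3)(5/2) / ((1 - 3)(1 + 4)) = 15/(-10) = -3/2
Hence P_3(x) = 5 x^3/2 - 3 x/2.

P_3(x); series = 5 x^3/2 - 3 x/2


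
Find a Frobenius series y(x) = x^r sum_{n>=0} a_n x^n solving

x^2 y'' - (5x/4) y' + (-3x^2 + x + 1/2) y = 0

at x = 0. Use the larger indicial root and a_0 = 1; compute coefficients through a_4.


Write in Frobenius form y'' + (p(x)/x) y' + (q(x)/x^2) y = 0:
  p(x) = -5/4,  q(x) = -3x^2 + x + 1/2.
Indicial equation: r(r-1) + (-5/4) r + (1/2) = 0 -> roots r_1 = 2, r_2 = 1/4.
Take r = r_1 = 2. Let y(x) = x^r sum_{n>=0} a_n x^n with a_0 = 1.
Substitute y = x^r sum a_n x^n and match x^{r+n}. The recurrence is
  D(n) a_n + 1 a_{n-1} - 3 a_{n-2} = 0,  where D(n) = (r+n)(r+n-1) + (-5/4)(r+n) + (1/2).
  a_n = [-1 a_{n-1} + 3 a_{n-2}] / D(n).
Since the indicial polynomial factors as (r - r_1)(r - r_2), D(n) = (r_1 + n - r_1)(r_1 + n - r_2) = n(n + 7/4).
Evaluating step by step (a_0 = 1):
  n = 1: D(1) = 1(1 + 7/4) = 11/4; numerator = -1(1) = -1; a_1 = (-1)/(11/4) = -4/11
  n = 2: D(2) = 2(2 + 7/4) = 15/2; numerator = -1(-4/11) + 3(1) = 37/11; a_2 = (37/11)/(15/2) = 74/165
  n = 3: D(3) = 3(3 + 7/4) = 57/4; numerator = -1(74/165) + 3(-4/11) = -254/165; a_3 = (-254/165)/(57/4) = -1016/9405
  n = 4: D(4) = 4(4 + 7/4) = 23; numerator = -1(-1016/9405) + 3(74/165) = 2734/1881; a_4 = (2734/1881)/(23) = 2734/43263

r = 2; a_0 = 1; a_1 = -4/11; a_2 = 74/165; a_3 = -1016/9405; a_4 = 2734/43263


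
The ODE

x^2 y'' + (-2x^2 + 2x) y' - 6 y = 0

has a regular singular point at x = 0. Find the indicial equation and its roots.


Divide by x^2 to reach normal form y'' + P_1(x) y' + P_2(x) y = 0 with P_1(x) = -2 + 2/x and P_2(x) = -6/x^2.
x = 0 is a singular point because the y'-coefficient -2 + 2/x has a pole at x = 0 and the y-coefficient -6/x^2 has a pole at x = 0.
It is a regular singular point because x P_1(x) = p(x) = 2 - 2x and x^2 P_2(x) = q(x) = -6 are polynomials, hence analytic at x = 0.
p(0) = 2,  q(0) = -6.
Indicial equation: r(r-1) + p(0) r + q(0) = 0, i.e. r^2 + (p(0) - 1) r + q(0) = 0, i.e. r^2 + 1 r - 6 = 0.
Discriminant: (1)^2 - 4(-6) = 25, so r = (-1 ± 5)/2.
Solving: r_1 = 2, r_2 = -3.

indicial: r^2 + 1 r - 6 = 0; roots r_1 = 2, r_2 = -3


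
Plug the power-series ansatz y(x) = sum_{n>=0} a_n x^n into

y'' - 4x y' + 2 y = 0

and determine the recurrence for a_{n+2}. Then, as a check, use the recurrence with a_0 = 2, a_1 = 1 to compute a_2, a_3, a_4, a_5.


Substitute y = sum_n a_n x^n.
y''(x) has coefficient (n+2)(n+1) a_{n+2} at x^n;
-4 x y'(x) has coefficient -4 n a_n at x^n (shift);
2 y(x) has coefficient 2 a_n at x^n.
Matching x^n: (n+2)(n+1) a_{n+2} + (-4n + 2) a_n = 0.
Thus a_{n+2} = (4n - 2) / ((n+1)(n+2)) * a_n.

Check with a_0 = 2, a_1 = 1 (apply the recurrence for n = 0, 1, 2, 3): a_0 = 2, a_1 = 1, a_2 = -2, a_3 = 1/3, a_4 = -1, a_5 = 1/6.

a_(n+2) = (4n - 2) / ((n+1)(n+2)) * a_n; check: a_0 = 2, a_1 = 1, a_2 = -2, a_3 = 1/3, a_4 = -1, a_5 = 1/6


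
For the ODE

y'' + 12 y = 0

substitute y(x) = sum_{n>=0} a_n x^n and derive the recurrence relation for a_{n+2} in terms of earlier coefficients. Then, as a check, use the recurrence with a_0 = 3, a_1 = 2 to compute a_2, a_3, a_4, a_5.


Substitute y = sum_n a_n x^n into y'' + (const) y = 0.
y''(x) = sum_{n>=0} (n+2)(n+1) a_{n+2} x^n.
The ODE becomes sum_n [(n+2)(n+1) a_{n+2} + 12 a_n] x^n = 0.
Setting each coefficient to zero gives the recurrence:
  (n+2)(n+1) a_{n+2} + 12 a_n = 0,
  a_{n+2} = -12 / ((n+1)(n+2)) a_n.

Check with a_0 = 3, a_1 = 2 (apply the recurrence for n = 0, 1, 2, 3): a_0 = 3, a_1 = 2, a_2 = -18, a_3 = -4, a_4 = 18, a_5 = 12/5.

a_{n+2} = -12/((n+1)(n+2)) * a_n; check: a_0 = 3, a_1 = 2, a_2 = -18, a_3 = -4, a_4 = 18, a_5 = 12/5


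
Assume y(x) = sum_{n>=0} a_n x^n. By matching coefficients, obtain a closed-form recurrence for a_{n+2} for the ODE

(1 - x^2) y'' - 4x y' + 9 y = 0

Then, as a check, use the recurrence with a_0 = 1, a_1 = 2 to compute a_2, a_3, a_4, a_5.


Substitute y = sum_n a_n x^n.
(1 - 1 x^2) y'' contributes (n+2)(n+1) a_{n+2} - n(n-1) a_n at x^n.
-4 x y'(x) contributes -4 n a_n at x^n.
9 y(x) contributes 9 a_n at x^n.
Matching x^n: (n+2)(n+1) a_{n+2} + (-n(n-1) - 4 n + 9) a_n = 0.
Thus a_{n+2} = (n(n-1) + 4 n - 9) / ((n+1)(n+2)) * a_n.

Check with a_0 = 1, a_1 = 2 (apply the recurrence for n = 0, 1, 2, 3): a_0 = 1, a_1 = 2, a_2 = -9/2, a_3 = -5/3, a_4 = -3/8, a_5 = -3/4.

a_(n+2) = (n(n-1) + 4 n - 9) / ((n+1)(n+2)) * a_n; check: a_0 = 1, a_1 = 2, a_2 = -9/2, a_3 = -5/3, a_4 = -3/8, a_5 = -3/4


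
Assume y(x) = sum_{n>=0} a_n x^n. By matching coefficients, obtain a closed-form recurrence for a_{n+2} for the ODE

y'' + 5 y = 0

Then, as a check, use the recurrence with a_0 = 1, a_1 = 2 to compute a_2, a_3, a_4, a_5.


Substitute y = sum_n a_n x^n into y'' + (const) y = 0.
y''(x) = sum_{n>=0} (n+2)(n+1) a_{n+2} x^n.
The ODE becomes sum_n [(n+2)(n+1) a_{n+2} + 5 a_n] x^n = 0.
Setting each coefficient to zero gives the recurrence:
  (n+2)(n+1) a_{n+2} + 5 a_n = 0,
  a_{n+2} = -5 / ((n+1)(n+2)) a_n.

Check with a_0 = 1, a_1 = 2 (apply the recurrence for n = 0, 1, 2, 3): a_0 = 1, a_1 = 2, a_2 = -5/2, a_3 = -5/3, a_4 = 25/24, a_5 = 5/12.

a_{n+2} = -5/((n+1)(n+2)) * a_n; check: a_0 = 1, a_1 = 2, a_2 = -5/2, a_3 = -5/3, a_4 = 25/24, a_5 = 5/12


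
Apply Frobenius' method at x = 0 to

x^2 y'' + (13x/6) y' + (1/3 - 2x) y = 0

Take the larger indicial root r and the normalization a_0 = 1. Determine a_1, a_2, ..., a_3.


Write in Frobenius form y'' + (p(x)/x) y' + (q(x)/x^2) y = 0:
  p(x) = 13/6,  q(x) = 1/3 - 2x.
Indicial equation: r(r-1) + (13/6) r + (1/3) = 0 -> roots r_1 = -1/2, r_2 = -2/3.
Take r = r_1 = -1/2. Let y(x) = x^r sum_{n>=0} a_n x^n with a_0 = 1.
Substitute y = x^r sum a_n x^n and match x^{r+n}. The recurrence is
  D(n) a_n - 2 a_{n-1} = 0,  where D(n) = (r+n)(r+n-1) + (13/6)(r+n) + (1/3).
  a_n = 2 / D(n) * a_{n-1}.
Since the indicial polynomial factors as (r - r_1)(r - r_2), D(n) = (r_1 + n - r_1)(r_1 + n - r_2) = n(n + 1/6).
Evaluating step by step (a_0 = 1):
  n = 1: D(1) = 1(1 + 1/6) = 7/6; numerator = 2(1) = 2; a_1 = (2)/(7/6) = 12/7
  n = 2: D(2) = 2(2 + 1/6) = 13/3; numerator = 2(12/7) = 24/7; a_2 = (24/7)/(13/3) = 72/91
  n = 3: D(3) = 3(3 + 1/6) = 19/2; numerator = 2(72/91) = 144/91; a_3 = (144/91)/(19/2) = 288/1729

r = -1/2; a_0 = 1; a_1 = 12/7; a_2 = 72/91; a_3 = 288/1729


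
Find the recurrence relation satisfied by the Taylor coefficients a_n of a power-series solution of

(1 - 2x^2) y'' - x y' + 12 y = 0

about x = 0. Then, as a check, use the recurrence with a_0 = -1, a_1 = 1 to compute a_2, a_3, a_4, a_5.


Substitute y = sum_n a_n x^n.
(1 - 2 x^2) y'' contributes (n+2)(n+1) a_{n+2} - 2 n(n-1) a_n at x^n.
-x y'(x) contributes -n a_n at x^n.
12 y(x) contributes 12 a_n at x^n.
Matching x^n: (n+2)(n+1) a_{n+2} + (-2 n(n-1) - n + 12) a_n = 0.
Thus a_{n+2} = (2 n(n-1) + n - 12) / ((n+1)(n+2)) * a_n.

Check with a_0 = -1, a_1 = 1 (apply the recurrence for n = 0, 1, 2, 3): a_0 = -1, a_1 = 1, a_2 = 6, a_3 = -11/6, a_4 = -3, a_5 = -11/40.

a_(n+2) = (2 n(n-1) + n - 12) / ((n+1)(n+2)) * a_n; check: a_0 = -1, a_1 = 1, a_2 = 6, a_3 = -11/6, a_4 = -3, a_5 = -11/40


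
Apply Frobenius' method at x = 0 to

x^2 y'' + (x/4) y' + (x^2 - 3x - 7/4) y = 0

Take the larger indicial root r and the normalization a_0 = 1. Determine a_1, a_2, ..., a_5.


Write in Frobenius form y'' + (p(x)/x) y' + (q(x)/x^2) y = 0:
  p(x) = 1/4,  q(x) = x^2 - 3x - 7/4.
Indicial equation: r(r-1) + (1/4) r + (-7/4) = 0 -> roots r_1 = 7/4, r_2 = -1.
Take r = r_1 = 7/4. Let y(x) = x^r sum_{n>=0} a_n x^n with a_0 = 1.
Substitute y = x^r sum a_n x^n and match x^{r+n}. The recurrence is
  D(n) a_n - 3 a_{n-1} + 1 a_{n-2} = 0,  where D(n) = (r+n)(r+n-1) + (1/4)(r+n) + (-7/4).
  a_n = [3 a_{n-1} - 1 a_{n-2}] / D(n).
Since the indicial polynomial factors as (r - r_1)(r - r_2), D(n) = (r_1 + n - r_1)(r_1 + n - r_2) = n(n + 11/4).
Evaluating step by step (a_0 = 1):
  n = 1: D(1) = 1(1 + 11/4) = 15/4; numerator = 3(1) = 3; a_1 = (3)/(15/4) = 4/5
  n = 2: D(2) = 2(2 + 11/4) = 19/2; numerator = 3(4/5) - 1(1) = 7/5; a_2 = (7/5)/(19/2) = 14/95
  n = 3: D(3) = 3(3 + 11/4) = 69/4; numerator = 3(14/95) - 1(4/5) = -34/95; a_3 = (-34/95)/(69/4) = -136/6555
  n = 4: D(4) = 4(4 + 11/4) = 27; numerator = 3(-136/6555) - 1(14/95) = -458/2185; a_4 = (-458/2185)/(27) = -458/58995
  n = 5: D(5) = 5(5 + 11/4) = 155/4; numerator = 3(-458/58995) - 1(-136/6555) = -10/3933; a_5 = (-10/3933)/(155/4) = -8/121923

r = 7/4; a_0 = 1; a_1 = 4/5; a_2 = 14/95; a_3 = -136/6555; a_4 = -458/58995; a_5 = -8/121923


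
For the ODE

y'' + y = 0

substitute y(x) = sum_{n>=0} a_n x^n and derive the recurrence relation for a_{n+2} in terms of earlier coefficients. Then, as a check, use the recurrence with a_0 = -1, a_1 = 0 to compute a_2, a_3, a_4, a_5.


Substitute y = sum_n a_n x^n into y'' + (const) y = 0.
y''(x) = sum_{n>=0} (n+2)(n+1) a_{n+2} x^n.
The ODE becomes sum_n [(n+2)(n+1) a_{n+2} + 1 a_n] x^n = 0.
Setting each coefficient to zero gives the recurrence:
  (n+2)(n+1) a_{n+2} + 1 a_n = 0,
  a_{n+2} = -1 / ((n+1)(n+2)) a_n.

Check with a_0 = -1, a_1 = 0 (apply the recurrence for n = 0, 1, 2, 3): a_0 = -1, a_1 = 0, a_2 = 1/2, a_3 = 0, a_4 = -1/24, a_5 = 0.

a_{n+2} = -1/((n+1)(n+2)) * a_n; check: a_0 = -1, a_1 = 0, a_2 = 1/2, a_3 = 0, a_4 = -1/24, a_5 = 0


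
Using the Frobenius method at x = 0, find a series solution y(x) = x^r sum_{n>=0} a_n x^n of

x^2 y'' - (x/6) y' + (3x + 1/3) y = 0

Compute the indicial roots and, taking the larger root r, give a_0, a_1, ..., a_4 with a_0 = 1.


Write in Frobenius form y'' + (p(x)/x) y' + (q(x)/x^2) y = 0:
  p(x) = -1/6,  q(x) = 3x + 1/3.
Indicial equation: r(r-1) + (-1/6) r + (1/3) = 0 -> roots r_1 = 2/3, r_2 = 1/2.
Take r = r_1 = 2/3. Let y(x) = x^r sum_{n>=0} a_n x^n with a_0 = 1.
Substitute y = x^r sum a_n x^n and match x^{r+n}. The recurrence is
  D(n) a_n + 3 a_{n-1} = 0,  where D(n) = (r+n)(r+n-1) + (-1/6)(r+n) + (1/3).
  a_n = -3 / D(n) * a_{n-1}.
Since the indicial polynomial factors as (r - r_1)(r - r_2), D(n) = (r_1 + n - r_1)(r_1 + n - r_2) = n(n + 1/6).
Evaluating step by step (a_0 = 1):
  n = 1: D(1) = 1(1 + 1/6) = 7/6; numerator = -3(1) = -3; a_1 = (-3)/(7/6) = -18/7
  n = 2: D(2) = 2(2 + 1/6) = 13/3; numerator = -3(-18/7) = 54/7; a_2 = (54/7)/(13/3) = 162/91
  n = 3: D(3) = 3(3 + 1/6) = 19/2; numerator = -3(162/91) = -486/91; a_3 = (-486/91)/(19/2) = -972/1729
  n = 4: D(4) = 4(4 + 1/6) = 50/3; numerator = -3(-972/1729) = 2916/1729; a_4 = (2916/1729)/(50/3) = 4374/43225

r = 2/3; a_0 = 1; a_1 = -18/7; a_2 = 162/91; a_3 = -972/1729; a_4 = 4374/43225


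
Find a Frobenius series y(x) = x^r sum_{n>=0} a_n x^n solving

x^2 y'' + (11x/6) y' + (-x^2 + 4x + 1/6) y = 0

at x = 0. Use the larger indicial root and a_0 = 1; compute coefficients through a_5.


Write in Frobenius form y'' + (p(x)/x) y' + (q(x)/x^2) y = 0:
  p(x) = 11/6,  q(x) = -x^2 + 4x + 1/6.
Indicial equation: r(r-1) + (11/6) r + (1/6) = 0 -> roots r_1 = -1/3, r_2 = -1/2.
Take r = r_1 = -1/3. Let y(x) = x^r sum_{n>=0} a_n x^n with a_0 = 1.
Substitute y = x^r sum a_n x^n and match x^{r+n}. The recurrence is
  D(n) a_n + 4 a_{n-1} - 1 a_{n-2} = 0,  where D(n) = (r+n)(r+n-1) + (11/6)(r+n) + (1/6).
  a_n = [-4 a_{n-1} + 1 a_{n-2}] / D(n).
Since the indicial polynomial factors as (r - r_1)(r - r_2), D(n) = (r_1 + n - r_1)(r_1 + n - r_2) = n(n + 1/6).
Evaluating step by step (a_0 = 1):
  n = 1: D(1) = 1(1 + 1/6) = 7/6; numerator = -4(1) = -4; a_1 = (-4)/(7/6) = -24/7
  n = 2: D(2) = 2(2 + 1/6) = 13/3; numerator = -4(-24/7) + 1(1) = 103/7; a_2 = (103/7)/(13/3) = 309/91
  n = 3: D(3) = 3(3 + 1/6) = 19/2; numerator = -4(309/91) + 1(-24/7) = -1548/91; a_3 = (-1548/91)/(19/2) = -3096/1729
  n = 4: D(4) = 4(4 + 1/6) = 50/3; numerator = -4(-3096/1729) + 1(309/91) = 18255/1729; a_4 = (18255/1729)/(50/3) = 10953/17290
  n = 5: D(5) = 5(5 + 1/6) = 155/6; numerator = -4(10953/17290) + 1(-3096/1729) = -37386/8645; a_5 = (-37386/8645)/(155/6) = -7236/43225

r = -1/3; a_0 = 1; a_1 = -24/7; a_2 = 309/91; a_3 = -3096/1729; a_4 = 10953/17290; a_5 = -7236/43225


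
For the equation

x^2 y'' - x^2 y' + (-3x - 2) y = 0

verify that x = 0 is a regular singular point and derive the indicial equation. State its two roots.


Divide by x^2 to reach normal form y'' + P_1(x) y' + P_2(x) y = 0 with P_1(x) = -1 and P_2(x) = -3/x - 2/x^2.
x = 0 is a singular point because the y-coefficient -3/x - 2/x^2 has a pole at x = 0.
It is a regular singular point because x P_1(x) = p(x) = -x and x^2 P_2(x) = q(x) = -3x - 2 are polynomials, hence analytic at x = 0.
p(0) = 0,  q(0) = -2.
Indicial equation: r(r-1) + p(0) r + q(0) = 0, i.e. r^2 + (p(0) - 1) r + q(0) = 0, i.e. r^2 - 1 r - 2 = 0.
Discriminant: (-1)^2 - 4(-2) = 9, so r = (1 ± 3)/2.
Solving: r_1 = 2, r_2 = -1.

indicial: r^2 - 1 r - 2 = 0; roots r_1 = 2, r_2 = -1


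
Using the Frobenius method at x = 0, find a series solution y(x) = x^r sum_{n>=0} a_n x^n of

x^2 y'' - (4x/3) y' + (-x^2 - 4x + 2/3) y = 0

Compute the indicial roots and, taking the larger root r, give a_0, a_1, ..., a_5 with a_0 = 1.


Write in Frobenius form y'' + (p(x)/x) y' + (q(x)/x^2) y = 0:
  p(x) = -4/3,  q(x) = -x^2 - 4x + 2/3.
Indicial equation: r(r-1) + (-4/3) r + (2/3) = 0 -> roots r_1 = 2, r_2 = 1/3.
Take r = r_1 = 2. Let y(x) = x^r sum_{n>=0} a_n x^n with a_0 = 1.
Substitute y = x^r sum a_n x^n and match x^{r+n}. The recurrence is
  D(n) a_n - 4 a_{n-1} - 1 a_{n-2} = 0,  where D(n) = (r+n)(r+n-1) + (-4/3)(r+n) + (2/3).
  a_n = [4 a_{n-1} + 1 a_{n-2}] / D(n).
Since the indicial polynomial factors as (r - r_1)(r - r_2), D(n) = (r_1 + n - r_1)(r_1 + n - r_2) = n(n + 5/3).
Evaluating step by step (a_0 = 1):
  n = 1: D(1) = 1(1 + 5/3) = 8/3; numerator = 4(1) = 4; a_1 = (4)/(8/3) = 3/2
  n = 2: D(2) = 2(2 + 5/3) = 22/3; numerator = 4(3/2) + 1(1) = 7; a_2 = (7)/(22/3) = 21/22
  n = 3: D(3) = 3(3 + 5/3) = 14; numerator = 4(21/22) + 1(3/2) = 117/22; a_3 = (117/22)/(14) = 117/308
  n = 4: D(4) = 4(4 + 5/3) = 68/3; numerator = 4(117/308) + 1(21/22) = 381/154; a_4 = (381/154)/(68/3) = 1143/10472
  n = 5: D(5) = 5(5 + 5/3) = 100/3; numerator = 4(1143/10472) + 1(117/308) = 4275/5236; a_5 = (4275/5236)/(100/3) = 513/20944

r = 2; a_0 = 1; a_1 = 3/2; a_2 = 21/22; a_3 = 117/308; a_4 = 1143/10472; a_5 = 513/20944


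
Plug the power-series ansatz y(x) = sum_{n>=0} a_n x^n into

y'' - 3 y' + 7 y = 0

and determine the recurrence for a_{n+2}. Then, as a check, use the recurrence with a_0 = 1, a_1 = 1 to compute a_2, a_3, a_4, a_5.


Substitute y = sum_n a_n x^n.
y''(x) has coefficient (n+2)(n+1) a_{n+2} at x^n;
-3 y'(x) has coefficient -3 (n+1) a_{n+1} at x^n;
7 y(x) has coefficient 7 a_n at x^n.
Matching x^n: (n+2)(n+1) a_{n+2} - 3 (n+1) a_{n+1} + 7 a_n = 0.
Thus a_{n+2} = [3 (n+1) a_{n+1} - 7 a_n] / ((n+1)(n+2)).

Check with a_0 = 1, a_1 = 1 (apply the recurrence for n = 0, 1, 2, 3): a_0 = 1, a_1 = 1, a_2 = -2, a_3 = -19/6, a_4 = -29/24, a_5 = 23/60.

a_(n+2) = [3 (n+1) a_(n+1) - 7 a_n] / ((n+1)(n+2)); check: a_0 = 1, a_1 = 1, a_2 = -2, a_3 = -19/6, a_4 = -29/24, a_5 = 23/60


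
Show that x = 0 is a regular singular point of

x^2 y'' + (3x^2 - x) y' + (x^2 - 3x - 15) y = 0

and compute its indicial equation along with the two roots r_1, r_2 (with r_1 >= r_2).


Divide by x^2 to reach normal form y'' + P_1(x) y' + P_2(x) y = 0 with P_1(x) = 3 - 1/x and P_2(x) = 1 - 3/x - 15/x^2.
x = 0 is a singular point because the y'-coefficient 3 - 1/x has a pole at x = 0 and the y-coefficient 1 - 3/x - 15/x^2 has a pole at x = 0.
It is a regular singular point because x P_1(x) = p(x) = 3x - 1 and x^2 P_2(x) = q(x) = x^2 - 3x - 15 are polynomials, hence analytic at x = 0.
p(0) = -1,  q(0) = -15.
Indicial equation: r(r-1) + p(0) r + q(0) = 0, i.e. r^2 + (p(0) - 1) r + q(0) = 0, i.e. r^2 - 2 r - 15 = 0.
Discriminant: (-2)^2 - 4(-15) = 64, so r = (2 ± 8)/2.
Solving: r_1 = 5, r_2 = -3.

indicial: r^2 - 2 r - 15 = 0; roots r_1 = 5, r_2 = -3


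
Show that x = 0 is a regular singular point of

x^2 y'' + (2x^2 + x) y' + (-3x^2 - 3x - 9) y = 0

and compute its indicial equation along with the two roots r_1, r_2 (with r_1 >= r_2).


Divide by x^2 to reach normal form y'' + P_1(x) y' + P_2(x) y = 0 with P_1(x) = 2 + 1/x and P_2(x) = -3 - 3/x - 9/x^2.
x = 0 is a singular point because the y'-coefficient 2 + 1/x has a pole at x = 0 and the y-coefficient -3 - 3/x - 9/x^2 has a pole at x = 0.
It is a regular singular point because x P_1(x) = p(x) = 2x + 1 and x^2 P_2(x) = q(x) = -3x^2 - 3x - 9 are polynomials, hence analytic at x = 0.
p(0) = 1,  q(0) = -9.
Indicial equation: r(r-1) + p(0) r + q(0) = 0, i.e. r^2 + (p(0) - 1) r + q(0) = 0, i.e. r^2 - 9 = 0.
Discriminant: (0)^2 - 4(-9) = 36, so r = (0 ± 6)/2.
Solving: r_1 = 3, r_2 = -3.

indicial: r^2 - 9 = 0; roots r_1 = 3, r_2 = -3


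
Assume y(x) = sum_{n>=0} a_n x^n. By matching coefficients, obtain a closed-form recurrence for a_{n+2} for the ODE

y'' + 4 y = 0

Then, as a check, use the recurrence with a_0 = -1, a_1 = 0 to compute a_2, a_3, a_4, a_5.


Substitute y = sum_n a_n x^n into y'' + (const) y = 0.
y''(x) = sum_{n>=0} (n+2)(n+1) a_{n+2} x^n.
The ODE becomes sum_n [(n+2)(n+1) a_{n+2} + 4 a_n] x^n = 0.
Setting each coefficient to zero gives the recurrence:
  (n+2)(n+1) a_{n+2} + 4 a_n = 0,
  a_{n+2} = -4 / ((n+1)(n+2)) a_n.

Check with a_0 = -1, a_1 = 0 (apply the recurrence for n = 0, 1, 2, 3): a_0 = -1, a_1 = 0, a_2 = 2, a_3 = 0, a_4 = -2/3, a_5 = 0.

a_{n+2} = -4/((n+1)(n+2)) * a_n; check: a_0 = -1, a_1 = 0, a_2 = 2, a_3 = 0, a_4 = -2/3, a_5 = 0


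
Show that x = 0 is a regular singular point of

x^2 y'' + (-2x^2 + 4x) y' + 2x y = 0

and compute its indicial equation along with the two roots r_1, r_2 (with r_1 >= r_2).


Divide by x^2 to reach normal form y'' + P_1(x) y' + P_2(x) y = 0 with P_1(x) = -2 + 4/x and P_2(x) = 2/x.
x = 0 is a singular point because the y'-coefficient -2 + 4/x has a pole at x = 0 and the y-coefficient 2/x has a pole at x = 0.
It is a regular singular point because x P_1(x) = p(x) = 4 - 2x and x^2 P_2(x) = q(x) = 2x are polynomials, hence analytic at x = 0.
p(0) = 4,  q(0) = 0.
Indicial equation: r(r-1) + p(0) r + q(0) = 0, i.e. r^2 + (p(0) - 1) r + q(0) = 0, i.e. r^2 + 3 r = 0.
Discriminant: (3)^2 - 4(0) = 9, so r = (-3 ± 3)/2.
Solving: r_1 = 0, r_2 = -3.

indicial: r^2 + 3 r = 0; roots r_1 = 0, r_2 = -3


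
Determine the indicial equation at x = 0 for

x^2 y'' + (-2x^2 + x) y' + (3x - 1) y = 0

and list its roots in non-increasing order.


Divide by x^2 to reach normal form y'' + P_1(x) y' + P_2(x) y = 0 with P_1(x) = -2 + 1/x and P_2(x) = 3/x - 1/x^2.
x = 0 is a singular point because the y'-coefficient -2 + 1/x has a pole at x = 0 and the y-coefficient 3/x - 1/x^2 has a pole at x = 0.
It is a regular singular point because x P_1(x) = p(x) = 1 - 2x and x^2 P_2(x) = q(x) = 3x - 1 are polynomials, hence analytic at x = 0.
p(0) = 1,  q(0) = -1.
Indicial equation: r(r-1) + p(0) r + q(0) = 0, i.e. r^2 + (p(0) - 1) r + q(0) = 0, i.e. r^2 - 1 = 0.
Discriminant: (0)^2 - 4(-1) = 4, so r = (0 ± 2)/2.
Solving: r_1 = 1, r_2 = -1.

indicial: r^2 - 1 = 0; roots r_1 = 1, r_2 = -1


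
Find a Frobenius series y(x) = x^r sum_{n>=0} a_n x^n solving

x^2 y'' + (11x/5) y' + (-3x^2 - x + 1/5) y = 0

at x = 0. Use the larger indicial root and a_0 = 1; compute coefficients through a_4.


Write in Frobenius form y'' + (p(x)/x) y' + (q(x)/x^2) y = 0:
  p(x) = 11/5,  q(x) = -3x^2 - x + 1/5.
Indicial equation: r(r-1) + (11/5) r + (1/5) = 0 -> roots r_1 = -1/5, r_2 = -1.
Take r = r_1 = -1/5. Let y(x) = x^r sum_{n>=0} a_n x^n with a_0 = 1.
Substitute y = x^r sum a_n x^n and match x^{r+n}. The recurrence is
  D(n) a_n - 1 a_{n-1} - 3 a_{n-2} = 0,  where D(n) = (r+n)(r+n-1) + (11/5)(r+n) + (1/5).
  a_n = [1 a_{n-1} + 3 a_{n-2}] / D(n).
Since the indicial polynomial factors as (r - r_1)(r - r_2), D(n) = (r_1 + n - r_1)(r_1 + n - r_2) = n(n + 4/5).
Evaluating step by step (a_0 = 1):
  n = 1: D(1) = 1(1 + 4/5) = 9/5; numerator = 1(1) = 1; a_1 = (1)/(9/5) = 5/9
  n = 2: D(2) = 2(2 + 4/5) = 28/5; numerator = 1(5/9) + 3(1) = 32/9; a_2 = (32/9)/(28/5) = 40/63
  n = 3: D(3) = 3(3 + 4/5) = 57/5; numerator = 1(40/63) + 3(5/9) = 145/63; a_3 = (145/63)/(57/5) = 725/3591
  n = 4: D(4) = 4(4 + 4/5) = 96/5; numerator = 1(725/3591) + 3(40/63) = 7565/3591; a_4 = (7565/3591)/(96/5) = 37825/344736

r = -1/5; a_0 = 1; a_1 = 5/9; a_2 = 40/63; a_3 = 725/3591; a_4 = 37825/344736


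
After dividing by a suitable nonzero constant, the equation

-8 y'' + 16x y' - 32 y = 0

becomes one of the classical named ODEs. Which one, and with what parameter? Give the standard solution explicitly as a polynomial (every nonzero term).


All three coefficients share the factor -8; dividing through by -8 gives  y'' - 2x y' + 4 y = 0.
This matches the Hermite equation y'' - 2x y' + 2n y = 0 with 2n = 4, so n = 2; the polynomial solution is H_2(x).
With y = sum_k a_k x^k, matching x^k gives (k+2)(k+1) a_{k+2} = 2(k - n) a_k = 2(k - 2) a_k. The right side vanishes at k = 2, so the series with the parity of 2 terminates at degree 2.
Standard normalization: leading coefficient of H_n is 2^n, so a_2 = 2^2 = 4. Work downward with a_k = (k+1)(k+2) a_{k+2} / (2(k - n)):
  a_0 = (1)(2)(4) / (2(0 - 2)) = 8/(-4) = -2
Hence H_2(x) = 4 x^2 - 2.

H_2(x); series = 4 x^2 - 2


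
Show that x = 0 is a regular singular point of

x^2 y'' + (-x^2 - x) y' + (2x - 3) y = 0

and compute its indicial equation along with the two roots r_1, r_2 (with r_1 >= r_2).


Divide by x^2 to reach normal form y'' + P_1(x) y' + P_2(x) y = 0 with P_1(x) = -1 - 1/x and P_2(x) = 2/x - 3/x^2.
x = 0 is a singular point because the y'-coefficient -1 - 1/x has a pole at x = 0 and the y-coefficient 2/x - 3/x^2 has a pole at x = 0.
It is a regular singular point because x P_1(x) = p(x) = -x - 1 and x^2 P_2(x) = q(x) = 2x - 3 are polynomials, hence analytic at x = 0.
p(0) = -1,  q(0) = -3.
Indicial equation: r(r-1) + p(0) r + q(0) = 0, i.e. r^2 + (p(0) - 1) r + q(0) = 0, i.e. r^2 - 2 r - 3 = 0.
Discriminant: (-2)^2 - 4(-3) = 16, so r = (2 ± 4)/2.
Solving: r_1 = 3, r_2 = -1.

indicial: r^2 - 2 r - 3 = 0; roots r_1 = 3, r_2 = -1


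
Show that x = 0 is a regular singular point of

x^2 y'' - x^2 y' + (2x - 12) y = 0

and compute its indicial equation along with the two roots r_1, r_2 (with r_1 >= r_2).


Divide by x^2 to reach normal form y'' + P_1(x) y' + P_2(x) y = 0 with P_1(x) = -1 and P_2(x) = 2/x - 12/x^2.
x = 0 is a singular point because the y-coefficient 2/x - 12/x^2 has a pole at x = 0.
It is a regular singular point because x P_1(x) = p(x) = -x and x^2 P_2(x) = q(x) = 2x - 12 are polynomials, hence analytic at x = 0.
p(0) = 0,  q(0) = -12.
Indicial equation: r(r-1) + p(0) r + q(0) = 0, i.e. r^2 + (p(0) - 1) r + q(0) = 0, i.e. r^2 - 1 r - 12 = 0.
Discriminant: (-1)^2 - 4(-12) = 49, so r = (1 ± 7)/2.
Solving: r_1 = 4, r_2 = -3.

indicial: r^2 - 1 r - 12 = 0; roots r_1 = 4, r_2 = -3


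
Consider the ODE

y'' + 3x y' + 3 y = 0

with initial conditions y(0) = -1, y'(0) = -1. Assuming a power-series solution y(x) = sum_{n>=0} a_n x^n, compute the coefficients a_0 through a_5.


Ansatz: y(x) = sum_{n>=0} a_n x^n, so y'(x) = sum_{n>=1} n a_n x^(n-1) and y''(x) = sum_{n>=2} n(n-1) a_n x^(n-2).
Substitute into P(x) y'' + Q(x) y' + R(x) y = 0 with P(x) = 1, Q(x) = 3x, R(x) = 3, and match powers of x.
Initial conditions: a_0 = -1, a_1 = -1.
Setting the coefficient of each power of x to zero and solving order by order (substituting the coefficients already found):
  x^0: 2 a_2 + 3 a_0 = 0  ->  2 a_2 = -3 a_0 = 3  ->  a_2 = 3/2
  x^1: 6 a_3 + 6 a_1 = 0  ->  6 a_3 = -6 a_1 = 6  ->  a_3 = 1
  x^2: 12 a_4 + 9 a_2 = 0  ->  12 a_4 = -9 a_2 = -27/2  ->  a_4 = -9/8
  x^3: 20 a_5 + 12 a_3 = 0  ->  20 a_5 = -12 a_3 = -12  ->  a_5 = -3/5
Truncated series: y(x) = -1 - x + (3/2) x^2 + x^3 - (9/8) x^4 - (3/5) x^5 + O(x^6).

a_0 = -1; a_1 = -1; a_2 = 3/2; a_3 = 1; a_4 = -9/8; a_5 = -3/5


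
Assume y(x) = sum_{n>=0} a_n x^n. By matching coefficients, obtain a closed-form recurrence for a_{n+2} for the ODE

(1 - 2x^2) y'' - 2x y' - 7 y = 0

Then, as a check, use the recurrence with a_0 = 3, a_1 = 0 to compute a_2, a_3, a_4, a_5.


Substitute y = sum_n a_n x^n.
(1 - 2 x^2) y'' contributes (n+2)(n+1) a_{n+2} - 2 n(n-1) a_n at x^n.
-2 x y'(x) contributes -2 n a_n at x^n.
-7 y(x) contributes -7 a_n at x^n.
Matching x^n: (n+2)(n+1) a_{n+2} + (-2 n(n-1) - 2 n - 7) a_n = 0.
Thus a_{n+2} = (2 n(n-1) + 2 n + 7) / ((n+1)(n+2)) * a_n.

Check with a_0 = 3, a_1 = 0 (apply the recurrence for n = 0, 1, 2, 3): a_0 = 3, a_1 = 0, a_2 = 21/2, a_3 = 0, a_4 = 105/8, a_5 = 0.

a_(n+2) = (2 n(n-1) + 2 n + 7) / ((n+1)(n+2)) * a_n; check: a_0 = 3, a_1 = 0, a_2 = 21/2, a_3 = 0, a_4 = 105/8, a_5 = 0


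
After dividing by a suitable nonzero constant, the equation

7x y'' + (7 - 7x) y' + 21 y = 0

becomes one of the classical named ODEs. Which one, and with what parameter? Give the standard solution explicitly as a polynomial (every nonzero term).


All three coefficients share the factor 7; dividing through by 7 gives  x y'' + (1 - x) y' + 3 y = 0.
This matches the Laguerre equation x y'' + (1 - x) y' + n y = 0 with n = 3; the polynomial solution is L_3(x).
With y = sum_k a_k x^k, matching x^k gives (k+1)k a_{k+1} + (k+1) a_{k+1} - k a_k + n a_k = 0, i.e. (k+1)^2 a_{k+1} = (k - n) a_k = (k - 3) a_k. The right side vanishes at k = 3, so the series terminates at degree 3.
Standard normalization L_n(0) = 1 gives a_0 = 1. Work upward with a_{k+1} = (k - 3) a_k / (k+1)^2:
  a_1 = (0 - 3)(1) / 1^2 = -3/1 = -3
  a_2 = (1 - 3)(-3) / 2^2 = 6/4 = 3/2
  a_3 = (2 - 3)(3/2) / 3^2 = (-3/2)/9 = -1/6
Hence L_3(x) = -x^3/6 + 3 x^2/2 - 3 x + 1.

L_3(x); series = -x^3/6 + 3 x^2/2 - 3 x + 1


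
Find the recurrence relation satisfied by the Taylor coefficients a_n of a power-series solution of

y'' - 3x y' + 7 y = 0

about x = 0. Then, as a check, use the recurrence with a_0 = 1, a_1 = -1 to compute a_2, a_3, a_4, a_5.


Substitute y = sum_n a_n x^n.
y''(x) has coefficient (n+2)(n+1) a_{n+2} at x^n;
-3 x y'(x) has coefficient -3 n a_n at x^n (shift);
7 y(x) has coefficient 7 a_n at x^n.
Matching x^n: (n+2)(n+1) a_{n+2} + (-3n + 7) a_n = 0.
Thus a_{n+2} = (3n - 7) / ((n+1)(n+2)) * a_n.

Check with a_0 = 1, a_1 = -1 (apply the recurrence for n = 0, 1, 2, 3): a_0 = 1, a_1 = -1, a_2 = -7/2, a_3 = 2/3, a_4 = 7/24, a_5 = 1/15.

a_(n+2) = (3n - 7) / ((n+1)(n+2)) * a_n; check: a_0 = 1, a_1 = -1, a_2 = -7/2, a_3 = 2/3, a_4 = 7/24, a_5 = 1/15


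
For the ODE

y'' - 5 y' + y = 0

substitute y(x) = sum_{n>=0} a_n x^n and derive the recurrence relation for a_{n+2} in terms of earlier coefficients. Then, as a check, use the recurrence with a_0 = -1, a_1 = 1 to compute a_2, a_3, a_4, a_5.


Substitute y = sum_n a_n x^n.
y''(x) has coefficient (n+2)(n+1) a_{n+2} at x^n;
-5 y'(x) has coefficient -5 (n+1) a_{n+1} at x^n;
y(x) has coefficient 1 a_n at x^n.
Matching x^n: (n+2)(n+1) a_{n+2} - 5 (n+1) a_{n+1} + 1 a_n = 0.
Thus a_{n+2} = [5 (n+1) a_{n+1} - 1 a_n] / ((n+1)(n+2)).

Check with a_0 = -1, a_1 = 1 (apply the recurrence for n = 0, 1, 2, 3): a_0 = -1, a_1 = 1, a_2 = 3, a_3 = 29/6, a_4 = 139/24, a_5 = 111/20.

a_(n+2) = [5 (n+1) a_(n+1) - 1 a_n] / ((n+1)(n+2)); check: a_0 = -1, a_1 = 1, a_2 = 3, a_3 = 29/6, a_4 = 139/24, a_5 = 111/20


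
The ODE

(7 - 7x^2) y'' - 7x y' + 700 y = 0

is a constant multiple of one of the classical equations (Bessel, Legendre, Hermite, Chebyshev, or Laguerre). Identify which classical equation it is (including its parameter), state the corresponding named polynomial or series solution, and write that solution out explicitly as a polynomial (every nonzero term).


All three coefficients share the factor 7; dividing through by 7 gives  (1 - x^2) y'' - x y' + 100 y = 0.
This matches the Chebyshev equation (1 - x^2) y'' - x y' + n^2 y = 0 (note the -x y' term, not -2x y') with n^2 = 100, so n = 10; the polynomial solution is T_10(x).
With y = sum_k a_k x^k, matching x^k gives (k+2)(k+1) a_{k+2} = (k^2 - n^2) a_k = (k - 10)(k + 10) a_k. The right side vanishes at k = 10, so the series with the parity of 10 terminates at degree 10.
Standard normalization: leading coefficient of T_n is 2^(n-1), so a_10 = 2^9 = 512. Work downward with a_k = (k+1)(k+2) a_{k+2} / ((k - 10)(k + 10)):
  a_8 = (9)(10)(512) / ((8 - 10)(8 + 10)) = 46080/(-36) = -1280
  a_6 = (7)(8)(-1280) / ((6 - 10)(6 + 10)) = -71680/(-64) = 1120
  a_4 = (5)(6)(1120) / ((4 - 10)(4 + 10)) = 33600/(-84) = -400
  a_2 = (3)(4)(-400) / ((2 - 10)(2 + 10)) = -4800/(-96) = 50
  a_0 = (1)(2)(50) / ((0 - 10)(0 + 10)) = 100/(-100) = -1
Hence T_10(x) = 512 x^10 - 1280 x^8 + 1120 x^6 - 400 x^4 + 50 x^2 - 1.

T_10(x); series = 512 x^10 - 1280 x^8 + 1120 x^6 - 400 x^4 + 50 x^2 - 1
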